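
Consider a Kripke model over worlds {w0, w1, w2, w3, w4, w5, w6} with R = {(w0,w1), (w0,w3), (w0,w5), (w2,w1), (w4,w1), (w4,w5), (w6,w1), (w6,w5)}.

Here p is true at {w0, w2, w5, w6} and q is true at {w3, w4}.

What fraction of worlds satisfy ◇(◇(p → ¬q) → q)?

4/7

w0: successors {w1, w3, w5}; ◇(p → ¬q) → q there: w1:T, w3:T, w5:T. ✓
w1: no successors, so ◇(◇(p → ¬q) → q) fails. ✗
w2: successors {w1}; ◇(p → ¬q) → q there: w1:T. ✓
w3: no successors, so ◇(◇(p → ¬q) → q) fails. ✗
w4: successors {w1, w5}; ◇(p → ¬q) → q there: w1:T, w5:T. ✓
w5: no successors, so ◇(◇(p → ¬q) → q) fails. ✗
w6: successors {w1, w5}; ◇(p → ¬q) → q there: w1:T, w5:T. ✓
That's 4 of 7 worlds, so 4/7.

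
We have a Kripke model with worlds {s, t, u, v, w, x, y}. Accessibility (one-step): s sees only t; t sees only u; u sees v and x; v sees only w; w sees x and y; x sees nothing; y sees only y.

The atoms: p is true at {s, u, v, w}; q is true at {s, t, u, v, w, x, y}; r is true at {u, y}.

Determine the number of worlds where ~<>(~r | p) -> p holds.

s: ~<>(~r | p) is F, p is T. ✓
t: ~<>(~r | p) is F, p is F. ✓
u: ~<>(~r | p) is F, p is T. ✓
v: ~<>(~r | p) is F, p is T. ✓
w: ~<>(~r | p) is F, p is T. ✓
x: ~<>(~r | p) is T, p is F. ✗
y: ~<>(~r | p) is T, p is F. ✗
Satisfying worlds: {s, t, u, v, w}.

5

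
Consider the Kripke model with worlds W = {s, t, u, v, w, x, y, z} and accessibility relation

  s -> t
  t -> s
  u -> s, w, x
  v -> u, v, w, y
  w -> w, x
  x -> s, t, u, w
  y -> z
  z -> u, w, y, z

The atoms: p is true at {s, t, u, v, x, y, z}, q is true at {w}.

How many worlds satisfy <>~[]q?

s: successors {t}; ~[]q there: t:T. ✓
t: successors {s}; ~[]q there: s:T. ✓
u: successors {s, w, x}; ~[]q there: s:T, w:T, x:T. ✓
v: successors {u, v, w, y}; ~[]q there: u:T, v:T, w:T, y:T. ✓
w: successors {w, x}; ~[]q there: w:T, x:T. ✓
x: successors {s, t, u, w}; ~[]q there: s:T, t:T, u:T, w:T. ✓
y: successors {z}; ~[]q there: z:T. ✓
z: successors {u, w, y, z}; ~[]q there: u:T, w:T, y:T, z:T. ✓
Satisfying worlds: {s, t, u, v, w, x, y, z}.

8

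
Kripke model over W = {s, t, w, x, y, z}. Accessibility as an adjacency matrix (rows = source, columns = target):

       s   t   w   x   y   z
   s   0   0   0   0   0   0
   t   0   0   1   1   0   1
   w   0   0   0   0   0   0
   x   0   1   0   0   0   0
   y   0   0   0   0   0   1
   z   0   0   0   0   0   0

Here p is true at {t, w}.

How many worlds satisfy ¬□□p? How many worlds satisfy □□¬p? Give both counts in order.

1 and 4

For ¬□□p:
s: □□p is T. ✗
t: □□p is T. ✗
w: □□p is T. ✗
x: □□p is F. ✓
y: □□p is T. ✗
z: □□p is T. ✗
— 1 world.
For □□¬p:
s: no successors, so □□¬p holds vacuously. ✓
t: successors {w, x, z}; □¬p there: w:T, x:F, z:T. ✗
w: no successors, so □□¬p holds vacuously. ✓
x: successors {t}; □¬p there: t:F. ✗
y: successors {z}; □¬p there: z:T. ✓
z: no successors, so □□¬p holds vacuously. ✓
— 4 worlds.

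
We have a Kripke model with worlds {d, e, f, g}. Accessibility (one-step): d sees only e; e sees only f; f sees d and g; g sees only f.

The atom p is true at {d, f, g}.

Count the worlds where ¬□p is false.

3

d: □p is F. ✓
e: □p is T. ✗
f: □p is T. ✗
g: □p is T. ✗
Satisfying worlds: {d}.
So ¬□p fails at the other 3 worlds.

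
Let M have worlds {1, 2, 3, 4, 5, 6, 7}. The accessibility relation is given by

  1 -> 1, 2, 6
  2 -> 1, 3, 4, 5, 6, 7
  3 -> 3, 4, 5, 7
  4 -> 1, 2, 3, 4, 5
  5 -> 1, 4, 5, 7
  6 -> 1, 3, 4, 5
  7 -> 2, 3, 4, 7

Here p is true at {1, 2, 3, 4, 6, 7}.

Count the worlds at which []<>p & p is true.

6

1: []<>p is T, p is T. ✓
2: []<>p is T, p is T. ✓
3: []<>p is T, p is T. ✓
4: []<>p is T, p is T. ✓
5: []<>p is T, p is F. ✗
6: []<>p is T, p is T. ✓
7: []<>p is T, p is T. ✓
Satisfying worlds: {1, 2, 3, 4, 6, 7}.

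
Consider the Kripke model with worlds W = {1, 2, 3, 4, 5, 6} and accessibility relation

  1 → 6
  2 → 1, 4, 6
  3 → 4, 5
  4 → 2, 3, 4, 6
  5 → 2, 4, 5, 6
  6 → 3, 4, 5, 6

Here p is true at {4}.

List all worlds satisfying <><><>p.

1: successors {6}; <><>p there: 6:T. ✓
2: successors {1, 4, 6}; <><>p there: 1:T, 4:T, 6:T. ✓
3: successors {4, 5}; <><>p there: 4:T, 5:T. ✓
4: successors {2, 3, 4, 6}; <><>p there: 2:T, 3:T, 4:T, 6:T. ✓
5: successors {2, 4, 5, 6}; <><>p there: 2:T, 4:T, 5:T, 6:T. ✓
6: successors {3, 4, 5, 6}; <><>p there: 3:T, 4:T, 5:T, 6:T. ✓

{1, 2, 3, 4, 5, 6}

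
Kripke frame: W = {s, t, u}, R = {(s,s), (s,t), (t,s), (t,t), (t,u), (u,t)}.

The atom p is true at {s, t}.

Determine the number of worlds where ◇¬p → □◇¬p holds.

2

s: ◇¬p is F, □◇¬p is F. ✓
t: ◇¬p is T, □◇¬p is F. ✗
u: ◇¬p is F, □◇¬p is T. ✓
Satisfying worlds: {s, u}.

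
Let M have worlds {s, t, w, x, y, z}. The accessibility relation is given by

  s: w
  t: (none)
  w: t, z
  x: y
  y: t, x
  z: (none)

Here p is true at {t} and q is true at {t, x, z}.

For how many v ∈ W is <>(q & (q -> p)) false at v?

s: successors {w}; q & (q -> p) there: w:F. ✗
t: no successors, so <>(q & (q -> p)) fails. ✗
w: successors {t, z}; q & (q -> p) there: t:T, z:F. ✓
x: successors {y}; q & (q -> p) there: y:F. ✗
y: successors {t, x}; q & (q -> p) there: t:T, x:F. ✓
z: no successors, so <>(q & (q -> p)) fails. ✗
Satisfying worlds: {w, y}.
So <>(q & (q -> p)) fails at the other 4 worlds.

4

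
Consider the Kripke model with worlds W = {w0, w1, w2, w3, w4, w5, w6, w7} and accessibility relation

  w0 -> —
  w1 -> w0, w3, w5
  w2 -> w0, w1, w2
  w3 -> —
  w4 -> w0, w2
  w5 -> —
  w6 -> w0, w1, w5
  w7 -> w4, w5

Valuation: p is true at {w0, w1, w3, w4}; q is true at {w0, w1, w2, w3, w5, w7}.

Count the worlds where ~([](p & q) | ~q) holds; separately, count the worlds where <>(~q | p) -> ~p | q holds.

For ~([](p & q) | ~q):
w0: [](p & q) | ~q is T. ✗
w1: [](p & q) | ~q is F. ✓
w2: [](p & q) | ~q is F. ✓
w3: [](p & q) | ~q is T. ✗
w4: [](p & q) | ~q is T. ✗
w5: [](p & q) | ~q is T. ✗
w6: [](p & q) | ~q is T. ✗
w7: [](p & q) | ~q is F. ✓
— 3 worlds.
For <>(~q | p) -> ~p | q:
w0: <>(~q | p) is F, ~p | q is T. ✓
w1: <>(~q | p) is T, ~p | q is T. ✓
w2: <>(~q | p) is T, ~p | q is T. ✓
w3: <>(~q | p) is F, ~p | q is T. ✓
w4: <>(~q | p) is T, ~p | q is F. ✗
w5: <>(~q | p) is F, ~p | q is T. ✓
w6: <>(~q | p) is T, ~p | q is T. ✓
w7: <>(~q | p) is T, ~p | q is T. ✓
— 7 worlds.

3 and 7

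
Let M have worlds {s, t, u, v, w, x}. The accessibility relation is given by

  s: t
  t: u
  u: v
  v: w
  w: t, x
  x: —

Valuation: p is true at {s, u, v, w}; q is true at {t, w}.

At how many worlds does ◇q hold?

3

s: successors {t}; q there: t:T. ✓
t: successors {u}; q there: u:F. ✗
u: successors {v}; q there: v:F. ✗
v: successors {w}; q there: w:T. ✓
w: successors {t, x}; q there: t:T, x:F. ✓
x: no successors, so ◇q fails. ✗
Satisfying worlds: {s, v, w}.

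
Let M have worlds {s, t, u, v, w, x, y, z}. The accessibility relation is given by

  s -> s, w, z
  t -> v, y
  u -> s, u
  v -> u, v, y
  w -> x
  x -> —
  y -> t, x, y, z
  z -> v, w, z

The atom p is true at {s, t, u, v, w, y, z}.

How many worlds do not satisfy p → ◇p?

s: p is T, ◇p is T. ✓
t: p is T, ◇p is T. ✓
u: p is T, ◇p is T. ✓
v: p is T, ◇p is T. ✓
w: p is T, ◇p is F. ✗
x: p is F, ◇p is F. ✓
y: p is T, ◇p is T. ✓
z: p is T, ◇p is T. ✓
Satisfying worlds: {s, t, u, v, x, y, z}.
So p → ◇p fails at the other 1 world.

1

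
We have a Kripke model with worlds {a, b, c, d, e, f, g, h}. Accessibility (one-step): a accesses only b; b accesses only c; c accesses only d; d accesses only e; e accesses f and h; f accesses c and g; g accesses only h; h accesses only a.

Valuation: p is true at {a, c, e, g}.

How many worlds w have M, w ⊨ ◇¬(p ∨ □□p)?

a: successors {b}; ¬(p ∨ □□p) there: b:T. ✓
b: successors {c}; ¬(p ∨ □□p) there: c:F. ✗
c: successors {d}; ¬(p ∨ □□p) there: d:T. ✓
d: successors {e}; ¬(p ∨ □□p) there: e:F. ✗
e: successors {f, h}; ¬(p ∨ □□p) there: f:T, h:T. ✓
f: successors {c, g}; ¬(p ∨ □□p) there: c:F, g:F. ✗
g: successors {h}; ¬(p ∨ □□p) there: h:T. ✓
h: successors {a}; ¬(p ∨ □□p) there: a:F. ✗
Satisfying worlds: {a, c, e, g}.

4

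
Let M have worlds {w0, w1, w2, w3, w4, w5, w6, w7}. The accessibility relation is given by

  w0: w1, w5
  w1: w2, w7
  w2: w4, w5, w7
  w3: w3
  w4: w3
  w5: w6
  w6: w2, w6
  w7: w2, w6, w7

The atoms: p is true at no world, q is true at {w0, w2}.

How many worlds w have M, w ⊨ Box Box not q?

w0: successors {w1, w5}; Box not q there: w1:F, w5:T. ✗
w1: successors {w2, w7}; Box not q there: w2:T, w7:F. ✗
w2: successors {w4, w5, w7}; Box not q there: w4:T, w5:T, w7:F. ✗
w3: successors {w3}; Box not q there: w3:T. ✓
w4: successors {w3}; Box not q there: w3:T. ✓
w5: successors {w6}; Box not q there: w6:F. ✗
w6: successors {w2, w6}; Box not q there: w2:T, w6:F. ✗
w7: successors {w2, w6, w7}; Box not q there: w2:T, w6:F, w7:F. ✗
Satisfying worlds: {w3, w4}.

2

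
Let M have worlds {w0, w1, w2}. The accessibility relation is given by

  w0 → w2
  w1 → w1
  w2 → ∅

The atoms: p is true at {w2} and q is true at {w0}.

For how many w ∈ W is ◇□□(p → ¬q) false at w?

w0: successors {w2}; □□(p → ¬q) there: w2:T. ✓
w1: successors {w1}; □□(p → ¬q) there: w1:T. ✓
w2: no successors, so ◇□□(p → ¬q) fails. ✗
Satisfying worlds: {w0, w1}.
So ◇□□(p → ¬q) fails at the other 1 world.

1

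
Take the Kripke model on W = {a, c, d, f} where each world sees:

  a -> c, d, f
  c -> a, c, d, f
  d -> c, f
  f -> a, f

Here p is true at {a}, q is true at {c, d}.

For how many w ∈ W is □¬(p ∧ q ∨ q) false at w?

3

a: successors {c, d, f}; ¬(p ∧ q ∨ q) there: c:F, d:F, f:T. ✗
c: successors {a, c, d, f}; ¬(p ∧ q ∨ q) there: a:T, c:F, d:F, f:T. ✗
d: successors {c, f}; ¬(p ∧ q ∨ q) there: c:F, f:T. ✗
f: successors {a, f}; ¬(p ∧ q ∨ q) there: a:T, f:T. ✓
Satisfying worlds: {f}.
So □¬(p ∧ q ∨ q) fails at the other 3 worlds.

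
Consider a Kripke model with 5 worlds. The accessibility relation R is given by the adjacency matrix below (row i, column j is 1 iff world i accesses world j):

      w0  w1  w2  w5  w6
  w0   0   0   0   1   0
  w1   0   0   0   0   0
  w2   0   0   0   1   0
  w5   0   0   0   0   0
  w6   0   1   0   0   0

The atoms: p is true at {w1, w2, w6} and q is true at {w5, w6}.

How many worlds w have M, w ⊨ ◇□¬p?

w0: successors {w5}; □¬p there: w5:T. ✓
w1: no successors, so ◇□¬p fails. ✗
w2: successors {w5}; □¬p there: w5:T. ✓
w5: no successors, so ◇□¬p fails. ✗
w6: successors {w1}; □¬p there: w1:T. ✓
Satisfying worlds: {w0, w2, w6}.

3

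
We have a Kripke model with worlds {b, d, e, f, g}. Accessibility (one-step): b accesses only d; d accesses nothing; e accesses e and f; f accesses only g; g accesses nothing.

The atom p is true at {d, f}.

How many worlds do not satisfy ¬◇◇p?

b: ◇◇p is F. ✓
d: ◇◇p is F. ✓
e: ◇◇p is T. ✗
f: ◇◇p is F. ✓
g: ◇◇p is F. ✓
Satisfying worlds: {b, d, f, g}.
So ¬◇◇p fails at the other 1 world.

1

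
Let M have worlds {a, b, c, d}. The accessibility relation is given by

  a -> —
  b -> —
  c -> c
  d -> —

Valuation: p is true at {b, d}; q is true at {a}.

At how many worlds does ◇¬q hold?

1

a: no successors, so ◇¬q fails. ✗
b: no successors, so ◇¬q fails. ✗
c: successors {c}; ¬q there: c:T. ✓
d: no successors, so ◇¬q fails. ✗
Satisfying worlds: {c}.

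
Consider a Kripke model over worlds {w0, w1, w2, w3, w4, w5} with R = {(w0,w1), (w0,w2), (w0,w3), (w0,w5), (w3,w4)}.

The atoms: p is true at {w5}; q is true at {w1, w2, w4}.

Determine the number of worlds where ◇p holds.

1

w0: successors {w1, w2, w3, w5}; p there: w1:F, w2:F, w3:F, w5:T. ✓
w1: no successors, so ◇p fails. ✗
w2: no successors, so ◇p fails. ✗
w3: successors {w4}; p there: w4:F. ✗
w4: no successors, so ◇p fails. ✗
w5: no successors, so ◇p fails. ✗
Satisfying worlds: {w0}.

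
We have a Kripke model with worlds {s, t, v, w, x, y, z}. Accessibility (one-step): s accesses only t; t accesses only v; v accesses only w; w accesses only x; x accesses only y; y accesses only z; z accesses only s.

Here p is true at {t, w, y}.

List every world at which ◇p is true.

{s, v, x}

s: successors {t}; p there: t:T. ✓
t: successors {v}; p there: v:F. ✗
v: successors {w}; p there: w:T. ✓
w: successors {x}; p there: x:F. ✗
x: successors {y}; p there: y:T. ✓
y: successors {z}; p there: z:F. ✗
z: successors {s}; p there: s:F. ✗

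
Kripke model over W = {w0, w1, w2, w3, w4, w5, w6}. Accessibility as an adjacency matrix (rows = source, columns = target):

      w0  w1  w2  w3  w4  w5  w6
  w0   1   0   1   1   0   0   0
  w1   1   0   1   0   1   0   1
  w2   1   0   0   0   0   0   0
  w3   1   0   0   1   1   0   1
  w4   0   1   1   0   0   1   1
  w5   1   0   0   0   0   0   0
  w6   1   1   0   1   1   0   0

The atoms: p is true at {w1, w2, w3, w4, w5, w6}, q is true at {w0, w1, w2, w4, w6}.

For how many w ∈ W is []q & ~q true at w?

1

w0: []q is F, ~q is F. ✗
w1: []q is T, ~q is F. ✗
w2: []q is T, ~q is F. ✗
w3: []q is F, ~q is T. ✗
w4: []q is F, ~q is F. ✗
w5: []q is T, ~q is T. ✓
w6: []q is F, ~q is F. ✗
Satisfying worlds: {w5}.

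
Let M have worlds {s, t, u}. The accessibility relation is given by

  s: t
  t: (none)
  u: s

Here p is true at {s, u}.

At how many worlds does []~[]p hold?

2

s: successors {t}; ~[]p there: t:F. ✗
t: no successors, so []~[]p holds vacuously. ✓
u: successors {s}; ~[]p there: s:T. ✓
Satisfying worlds: {t, u}.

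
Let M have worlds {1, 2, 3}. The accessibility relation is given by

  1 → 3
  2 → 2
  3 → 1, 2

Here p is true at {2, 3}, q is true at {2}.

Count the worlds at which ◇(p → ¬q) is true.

2

1: successors {3}; p → ¬q there: 3:T. ✓
2: successors {2}; p → ¬q there: 2:F. ✗
3: successors {1, 2}; p → ¬q there: 1:T, 2:F. ✓
Satisfying worlds: {1, 3}.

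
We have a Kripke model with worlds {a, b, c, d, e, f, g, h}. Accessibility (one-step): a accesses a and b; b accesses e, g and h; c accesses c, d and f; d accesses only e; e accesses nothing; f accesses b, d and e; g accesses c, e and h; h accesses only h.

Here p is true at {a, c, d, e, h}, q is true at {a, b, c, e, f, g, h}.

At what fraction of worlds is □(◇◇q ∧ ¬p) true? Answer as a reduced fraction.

a: successors {a, b}; ◇◇q ∧ ¬p there: a:F, b:T. ✗
b: successors {e, g, h}; ◇◇q ∧ ¬p there: e:F, g:T, h:F. ✗
c: successors {c, d, f}; ◇◇q ∧ ¬p there: c:F, d:F, f:T. ✗
d: successors {e}; ◇◇q ∧ ¬p there: e:F. ✗
e: no successors, so □(◇◇q ∧ ¬p) holds vacuously. ✓
f: successors {b, d, e}; ◇◇q ∧ ¬p there: b:T, d:F, e:F. ✗
g: successors {c, e, h}; ◇◇q ∧ ¬p there: c:F, e:F, h:F. ✗
h: successors {h}; ◇◇q ∧ ¬p there: h:F. ✗
That's 1 of 8 worlds, so 1/8.

1/8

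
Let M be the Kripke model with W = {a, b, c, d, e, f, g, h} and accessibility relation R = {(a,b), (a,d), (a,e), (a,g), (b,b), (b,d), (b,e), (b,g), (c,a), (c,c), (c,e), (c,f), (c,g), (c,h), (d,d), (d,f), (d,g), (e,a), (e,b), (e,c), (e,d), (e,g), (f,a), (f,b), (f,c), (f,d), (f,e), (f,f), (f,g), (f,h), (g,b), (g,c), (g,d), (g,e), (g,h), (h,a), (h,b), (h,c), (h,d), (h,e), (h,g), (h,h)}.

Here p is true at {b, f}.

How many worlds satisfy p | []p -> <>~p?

8

a: p | []p is F, <>~p is T. ✓
b: p | []p is T, <>~p is T. ✓
c: p | []p is F, <>~p is T. ✓
d: p | []p is F, <>~p is T. ✓
e: p | []p is F, <>~p is T. ✓
f: p | []p is T, <>~p is T. ✓
g: p | []p is F, <>~p is T. ✓
h: p | []p is F, <>~p is T. ✓
Satisfying worlds: {a, b, c, d, e, f, g, h}.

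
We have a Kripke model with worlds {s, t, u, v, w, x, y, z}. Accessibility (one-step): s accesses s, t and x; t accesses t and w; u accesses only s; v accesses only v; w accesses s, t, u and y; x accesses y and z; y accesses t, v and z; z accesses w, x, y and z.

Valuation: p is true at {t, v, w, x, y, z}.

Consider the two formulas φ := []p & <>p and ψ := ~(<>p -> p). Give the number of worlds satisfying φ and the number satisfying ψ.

5 and 1

For []p & <>p:
s: []p is F, <>p is T. ✗
t: []p is T, <>p is T. ✓
u: []p is F, <>p is F. ✗
v: []p is T, <>p is T. ✓
w: []p is F, <>p is T. ✗
x: []p is T, <>p is T. ✓
y: []p is T, <>p is T. ✓
z: []p is T, <>p is T. ✓
— 5 worlds.
For ~(<>p -> p):
s: <>p -> p is F. ✓
t: <>p -> p is T. ✗
u: <>p -> p is T. ✗
v: <>p -> p is T. ✗
w: <>p -> p is T. ✗
x: <>p -> p is T. ✗
y: <>p -> p is T. ✗
z: <>p -> p is T. ✗
— 1 world.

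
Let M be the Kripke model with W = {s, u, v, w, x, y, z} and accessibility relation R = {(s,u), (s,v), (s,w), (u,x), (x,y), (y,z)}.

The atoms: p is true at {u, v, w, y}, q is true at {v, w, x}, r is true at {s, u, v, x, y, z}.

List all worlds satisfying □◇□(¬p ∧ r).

s: successors {u, v, w}; ◇□(¬p ∧ r) there: u:F, v:F, w:F. ✗
u: successors {x}; ◇□(¬p ∧ r) there: x:T. ✓
v: no successors, so □◇□(¬p ∧ r) holds vacuously. ✓
w: no successors, so □◇□(¬p ∧ r) holds vacuously. ✓
x: successors {y}; ◇□(¬p ∧ r) there: y:T. ✓
y: successors {z}; ◇□(¬p ∧ r) there: z:F. ✗
z: no successors, so □◇□(¬p ∧ r) holds vacuously. ✓

{u, v, w, x, z}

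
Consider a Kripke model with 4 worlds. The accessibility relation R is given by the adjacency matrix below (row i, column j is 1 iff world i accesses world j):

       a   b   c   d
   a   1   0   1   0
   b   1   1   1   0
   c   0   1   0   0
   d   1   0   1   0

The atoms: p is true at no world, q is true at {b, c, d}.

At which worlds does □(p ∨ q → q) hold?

{a, b, c, d}

a: successors {a, c}; p ∨ q → q there: a:T, c:T. ✓
b: successors {a, b, c}; p ∨ q → q there: a:T, b:T, c:T. ✓
c: successors {b}; p ∨ q → q there: b:T. ✓
d: successors {a, c}; p ∨ q → q there: a:T, c:T. ✓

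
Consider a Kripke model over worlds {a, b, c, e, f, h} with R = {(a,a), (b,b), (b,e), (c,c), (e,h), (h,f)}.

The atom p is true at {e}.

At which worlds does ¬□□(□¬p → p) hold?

a: □□(□¬p → p) is F. ✓
b: □□(□¬p → p) is F. ✓
c: □□(□¬p → p) is F. ✓
e: □□(□¬p → p) is F. ✓
f: □□(□¬p → p) is T. ✗
h: □□(□¬p → p) is T. ✗

{a, b, c, e}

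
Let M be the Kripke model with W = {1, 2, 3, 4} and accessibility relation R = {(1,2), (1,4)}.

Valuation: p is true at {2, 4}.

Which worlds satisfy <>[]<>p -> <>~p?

1: <>[]<>p is T, <>~p is F. ✗
2: <>[]<>p is F, <>~p is F. ✓
3: <>[]<>p is F, <>~p is F. ✓
4: <>[]<>p is F, <>~p is F. ✓

{2, 3, 4}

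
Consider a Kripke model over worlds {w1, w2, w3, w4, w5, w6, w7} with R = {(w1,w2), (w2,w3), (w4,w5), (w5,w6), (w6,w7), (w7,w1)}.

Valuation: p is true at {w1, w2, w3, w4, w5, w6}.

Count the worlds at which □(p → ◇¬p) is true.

w1: successors {w2}; p → ◇¬p there: w2:F. ✗
w2: successors {w3}; p → ◇¬p there: w3:F. ✗
w3: no successors, so □(p → ◇¬p) holds vacuously. ✓
w4: successors {w5}; p → ◇¬p there: w5:F. ✗
w5: successors {w6}; p → ◇¬p there: w6:T. ✓
w6: successors {w7}; p → ◇¬p there: w7:T. ✓
w7: successors {w1}; p → ◇¬p there: w1:F. ✗
Satisfying worlds: {w3, w5, w6}.

3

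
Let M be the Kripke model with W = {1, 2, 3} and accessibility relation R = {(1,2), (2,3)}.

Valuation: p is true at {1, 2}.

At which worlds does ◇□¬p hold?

{1, 2}

1: successors {2}; □¬p there: 2:T. ✓
2: successors {3}; □¬p there: 3:T. ✓
3: no successors, so ◇□¬p fails. ✗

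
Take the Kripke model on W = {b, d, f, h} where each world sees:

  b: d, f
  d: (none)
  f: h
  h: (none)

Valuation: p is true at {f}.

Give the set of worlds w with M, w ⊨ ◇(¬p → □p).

b: successors {d, f}; ¬p → □p there: d:T, f:T. ✓
d: no successors, so ◇(¬p → □p) fails. ✗
f: successors {h}; ¬p → □p there: h:T. ✓
h: no successors, so ◇(¬p → □p) fails. ✗

{b, f}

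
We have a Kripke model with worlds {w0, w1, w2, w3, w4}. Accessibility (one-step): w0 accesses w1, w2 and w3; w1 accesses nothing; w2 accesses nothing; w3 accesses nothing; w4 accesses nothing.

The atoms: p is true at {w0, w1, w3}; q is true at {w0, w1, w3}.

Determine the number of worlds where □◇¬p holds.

4

w0: successors {w1, w2, w3}; ◇¬p there: w1:F, w2:F, w3:F. ✗
w1: no successors, so □◇¬p holds vacuously. ✓
w2: no successors, so □◇¬p holds vacuously. ✓
w3: no successors, so □◇¬p holds vacuously. ✓
w4: no successors, so □◇¬p holds vacuously. ✓
Satisfying worlds: {w1, w2, w3, w4}.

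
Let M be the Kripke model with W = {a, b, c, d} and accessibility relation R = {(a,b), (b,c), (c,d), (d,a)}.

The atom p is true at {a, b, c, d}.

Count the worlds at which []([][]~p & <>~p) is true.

0

a: successors {b}; [][]~p & <>~p there: b:F. ✗
b: successors {c}; [][]~p & <>~p there: c:F. ✗
c: successors {d}; [][]~p & <>~p there: d:F. ✗
d: successors {a}; [][]~p & <>~p there: a:F. ✗
Satisfying worlds: ∅.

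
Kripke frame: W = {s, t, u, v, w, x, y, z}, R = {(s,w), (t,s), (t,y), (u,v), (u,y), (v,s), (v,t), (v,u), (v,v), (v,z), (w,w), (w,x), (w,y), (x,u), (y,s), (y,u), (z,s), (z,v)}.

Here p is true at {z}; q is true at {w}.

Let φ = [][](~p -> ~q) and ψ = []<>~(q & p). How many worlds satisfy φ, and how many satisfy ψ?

For [][](~p -> ~q):
s: successors {w}; [](~p -> ~q) there: w:F. ✗
t: successors {s, y}; [](~p -> ~q) there: s:F, y:T. ✗
u: successors {v, y}; [](~p -> ~q) there: v:T, y:T. ✓
v: successors {s, t, u, v, z}; [](~p -> ~q) there: s:F, t:T, u:T, v:T, z:T. ✗
w: successors {w, x, y}; [](~p -> ~q) there: w:F, x:T, y:T. ✗
x: successors {u}; [](~p -> ~q) there: u:T. ✓
y: successors {s, u}; [](~p -> ~q) there: s:F, u:T. ✗
z: successors {s, v}; [](~p -> ~q) there: s:F, v:T. ✗
— 2 worlds.
For []<>~(q & p):
s: successors {w}; <>~(q & p) there: w:T. ✓
t: successors {s, y}; <>~(q & p) there: s:T, y:T. ✓
u: successors {v, y}; <>~(q & p) there: v:T, y:T. ✓
v: successors {s, t, u, v, z}; <>~(q & p) there: s:T, t:T, u:T, v:T, z:T. ✓
w: successors {w, x, y}; <>~(q & p) there: w:T, x:T, y:T. ✓
x: successors {u}; <>~(q & p) there: u:T. ✓
y: successors {s, u}; <>~(q & p) there: s:T, u:T. ✓
z: successors {s, v}; <>~(q & p) there: s:T, v:T. ✓
— 8 worlds.

2 and 8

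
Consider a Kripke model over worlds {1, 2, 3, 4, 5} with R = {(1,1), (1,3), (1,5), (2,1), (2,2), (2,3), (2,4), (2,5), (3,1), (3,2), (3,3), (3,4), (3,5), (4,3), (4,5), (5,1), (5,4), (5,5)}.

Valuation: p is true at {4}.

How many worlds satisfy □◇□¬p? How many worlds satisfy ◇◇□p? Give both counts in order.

For □◇□¬p:
1: successors {1, 3, 5}; ◇□¬p there: 1:T, 3:T, 5:T. ✓
2: successors {1, 2, 3, 4, 5}; ◇□¬p there: 1:T, 2:T, 3:T, 4:F, 5:T. ✗
3: successors {1, 2, 3, 4, 5}; ◇□¬p there: 1:T, 2:T, 3:T, 4:F, 5:T. ✗
4: successors {3, 5}; ◇□¬p there: 3:T, 5:T. ✓
5: successors {1, 4, 5}; ◇□¬p there: 1:T, 4:F, 5:T. ✗
— 2 worlds.
For ◇◇□p:
1: successors {1, 3, 5}; ◇□p there: 1:F, 3:F, 5:F. ✗
2: successors {1, 2, 3, 4, 5}; ◇□p there: 1:F, 2:F, 3:F, 4:F, 5:F. ✗
3: successors {1, 2, 3, 4, 5}; ◇□p there: 1:F, 2:F, 3:F, 4:F, 5:F. ✗
4: successors {3, 5}; ◇□p there: 3:F, 5:F. ✗
5: successors {1, 4, 5}; ◇□p there: 1:F, 4:F, 5:F. ✗
— 0 worlds.

2 and 0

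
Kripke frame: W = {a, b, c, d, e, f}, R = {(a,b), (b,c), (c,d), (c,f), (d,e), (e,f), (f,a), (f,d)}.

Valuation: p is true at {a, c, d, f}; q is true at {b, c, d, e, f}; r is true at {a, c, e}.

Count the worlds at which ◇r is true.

a: successors {b}; r there: b:F. ✗
b: successors {c}; r there: c:T. ✓
c: successors {d, f}; r there: d:F, f:F. ✗
d: successors {e}; r there: e:T. ✓
e: successors {f}; r there: f:F. ✗
f: successors {a, d}; r there: a:T, d:F. ✓
Satisfying worlds: {b, d, f}.

3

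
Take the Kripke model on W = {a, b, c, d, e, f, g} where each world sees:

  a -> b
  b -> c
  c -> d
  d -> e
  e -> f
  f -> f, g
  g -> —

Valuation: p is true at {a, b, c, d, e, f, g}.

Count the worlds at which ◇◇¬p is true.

0

a: successors {b}; ◇¬p there: b:F. ✗
b: successors {c}; ◇¬p there: c:F. ✗
c: successors {d}; ◇¬p there: d:F. ✗
d: successors {e}; ◇¬p there: e:F. ✗
e: successors {f}; ◇¬p there: f:F. ✗
f: successors {f, g}; ◇¬p there: f:F, g:F. ✗
g: no successors, so ◇◇¬p fails. ✗
Satisfying worlds: ∅.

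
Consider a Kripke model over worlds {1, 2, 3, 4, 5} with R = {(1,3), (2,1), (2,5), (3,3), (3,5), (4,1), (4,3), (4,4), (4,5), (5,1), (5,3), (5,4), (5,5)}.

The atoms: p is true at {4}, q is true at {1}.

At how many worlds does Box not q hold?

2

1: successors {3}; not q there: 3:T. ✓
2: successors {1, 5}; not q there: 1:F, 5:T. ✗
3: successors {3, 5}; not q there: 3:T, 5:T. ✓
4: successors {1, 3, 4, 5}; not q there: 1:F, 3:T, 4:T, 5:T. ✗
5: successors {1, 3, 4, 5}; not q there: 1:F, 3:T, 4:T, 5:T. ✗
Satisfying worlds: {1, 3}.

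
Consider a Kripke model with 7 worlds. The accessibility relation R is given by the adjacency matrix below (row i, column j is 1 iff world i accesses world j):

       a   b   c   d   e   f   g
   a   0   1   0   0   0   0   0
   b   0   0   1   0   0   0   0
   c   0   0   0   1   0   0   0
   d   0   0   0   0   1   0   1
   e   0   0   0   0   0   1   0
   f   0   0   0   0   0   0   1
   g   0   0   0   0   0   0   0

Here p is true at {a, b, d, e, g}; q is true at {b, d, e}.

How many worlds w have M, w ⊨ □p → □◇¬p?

4

a: □p is T, □◇¬p is T. ✓
b: □p is F, □◇¬p is F. ✓
c: □p is T, □◇¬p is F. ✗
d: □p is T, □◇¬p is F. ✗
e: □p is F, □◇¬p is F. ✓
f: □p is T, □◇¬p is F. ✗
g: □p is T, □◇¬p is T. ✓
Satisfying worlds: {a, b, e, g}.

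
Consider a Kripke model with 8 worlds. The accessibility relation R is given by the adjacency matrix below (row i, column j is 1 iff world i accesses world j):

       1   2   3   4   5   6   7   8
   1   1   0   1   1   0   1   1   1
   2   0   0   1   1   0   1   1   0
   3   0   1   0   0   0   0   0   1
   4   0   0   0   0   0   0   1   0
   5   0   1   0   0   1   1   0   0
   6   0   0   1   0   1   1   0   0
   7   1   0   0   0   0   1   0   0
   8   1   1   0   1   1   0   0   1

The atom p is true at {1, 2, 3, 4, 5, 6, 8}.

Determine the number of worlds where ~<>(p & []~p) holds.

1: <>(p & []~p) is T. ✗
2: <>(p & []~p) is T. ✗
3: <>(p & []~p) is F. ✓
4: <>(p & []~p) is F. ✓
5: <>(p & []~p) is F. ✓
6: <>(p & []~p) is F. ✓
7: <>(p & []~p) is F. ✓
8: <>(p & []~p) is T. ✗
Satisfying worlds: {3, 4, 5, 6, 7}.

5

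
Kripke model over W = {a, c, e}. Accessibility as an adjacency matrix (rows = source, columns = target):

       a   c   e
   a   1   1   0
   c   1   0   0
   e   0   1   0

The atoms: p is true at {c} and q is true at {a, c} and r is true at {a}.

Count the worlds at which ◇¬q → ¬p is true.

a: ◇¬q is F, ¬p is T. ✓
c: ◇¬q is F, ¬p is F. ✓
e: ◇¬q is F, ¬p is T. ✓
Satisfying worlds: {a, c, e}.

3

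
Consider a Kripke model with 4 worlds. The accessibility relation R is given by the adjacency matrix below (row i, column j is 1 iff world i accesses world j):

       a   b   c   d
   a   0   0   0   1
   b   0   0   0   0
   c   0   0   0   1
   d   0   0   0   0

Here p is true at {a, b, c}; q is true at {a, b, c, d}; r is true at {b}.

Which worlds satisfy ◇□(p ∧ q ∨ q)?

{a, c}

a: successors {d}; □(p ∧ q ∨ q) there: d:T. ✓
b: no successors, so ◇□(p ∧ q ∨ q) fails. ✗
c: successors {d}; □(p ∧ q ∨ q) there: d:T. ✓
d: no successors, so ◇□(p ∧ q ∨ q) fails. ✗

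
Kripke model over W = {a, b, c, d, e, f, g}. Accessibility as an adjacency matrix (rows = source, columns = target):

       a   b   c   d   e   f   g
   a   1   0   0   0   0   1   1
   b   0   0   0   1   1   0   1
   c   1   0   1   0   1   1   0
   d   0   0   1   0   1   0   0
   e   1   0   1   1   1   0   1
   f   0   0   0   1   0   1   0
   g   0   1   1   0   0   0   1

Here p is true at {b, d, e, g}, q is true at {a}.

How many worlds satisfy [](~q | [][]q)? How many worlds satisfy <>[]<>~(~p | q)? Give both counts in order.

For [](~q | [][]q):
a: successors {a, f, g}; ~q | [][]q there: a:F, f:T, g:T. ✗
b: successors {d, e, g}; ~q | [][]q there: d:T, e:T, g:T. ✓
c: successors {a, c, e, f}; ~q | [][]q there: a:F, c:T, e:T, f:T. ✗
d: successors {c, e}; ~q | [][]q there: c:T, e:T. ✓
e: successors {a, c, d, e, g}; ~q | [][]q there: a:F, c:T, d:T, e:T, g:T. ✗
f: successors {d, f}; ~q | [][]q there: d:T, f:T. ✓
g: successors {b, c, g}; ~q | [][]q there: b:T, c:T, g:T. ✓
— 4 worlds.
For <>[]<>~(~p | q):
a: successors {a, f, g}; []<>~(~p | q) there: a:T, f:T, g:T. ✓
b: successors {d, e, g}; []<>~(~p | q) there: d:T, e:T, g:T. ✓
c: successors {a, c, e, f}; []<>~(~p | q) there: a:T, c:T, e:T, f:T. ✓
d: successors {c, e}; []<>~(~p | q) there: c:T, e:T. ✓
e: successors {a, c, d, e, g}; []<>~(~p | q) there: a:T, c:T, d:T, e:T, g:T. ✓
f: successors {d, f}; []<>~(~p | q) there: d:T, f:T. ✓
g: successors {b, c, g}; []<>~(~p | q) there: b:T, c:T, g:T. ✓
— 7 worlds.

4 and 7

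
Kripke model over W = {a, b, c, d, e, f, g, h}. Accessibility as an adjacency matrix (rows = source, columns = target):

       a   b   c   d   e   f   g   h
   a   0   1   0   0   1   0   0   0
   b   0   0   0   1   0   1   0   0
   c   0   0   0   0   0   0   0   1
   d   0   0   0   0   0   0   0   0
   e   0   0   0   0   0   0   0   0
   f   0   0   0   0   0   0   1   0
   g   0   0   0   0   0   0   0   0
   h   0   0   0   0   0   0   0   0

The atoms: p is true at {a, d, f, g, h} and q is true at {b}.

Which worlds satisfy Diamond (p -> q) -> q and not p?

a: Diamond (p -> q) is T, q and not p is F. ✗
b: Diamond (p -> q) is F, q and not p is T. ✓
c: Diamond (p -> q) is F, q and not p is F. ✓
d: Diamond (p -> q) is F, q and not p is F. ✓
e: Diamond (p -> q) is F, q and not p is F. ✓
f: Diamond (p -> q) is F, q and not p is F. ✓
g: Diamond (p -> q) is F, q and not p is F. ✓
h: Diamond (p -> q) is F, q and not p is F. ✓

{b, c, d, e, f, g, h}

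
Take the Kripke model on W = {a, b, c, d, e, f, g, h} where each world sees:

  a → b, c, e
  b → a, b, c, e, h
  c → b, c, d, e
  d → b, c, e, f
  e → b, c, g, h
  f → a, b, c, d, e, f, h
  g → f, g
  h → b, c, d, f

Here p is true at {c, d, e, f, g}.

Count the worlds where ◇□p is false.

a: successors {b, c, e}; □p there: b:F, c:F, e:F. ✗
b: successors {a, b, c, e, h}; □p there: a:F, b:F, c:F, e:F, h:F. ✗
c: successors {b, c, d, e}; □p there: b:F, c:F, d:F, e:F. ✗
d: successors {b, c, e, f}; □p there: b:F, c:F, e:F, f:F. ✗
e: successors {b, c, g, h}; □p there: b:F, c:F, g:T, h:F. ✓
f: successors {a, b, c, d, e, f, h}; □p there: a:F, b:F, c:F, d:F, e:F, f:F, h:F. ✗
g: successors {f, g}; □p there: f:F, g:T. ✓
h: successors {b, c, d, f}; □p there: b:F, c:F, d:F, f:F. ✗
Satisfying worlds: {e, g}.
So ◇□p fails at the other 6 worlds.

6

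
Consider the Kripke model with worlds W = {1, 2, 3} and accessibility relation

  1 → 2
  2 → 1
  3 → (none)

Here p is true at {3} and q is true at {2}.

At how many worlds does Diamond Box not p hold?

2

1: successors {2}; Box not p there: 2:T. ✓
2: successors {1}; Box not p there: 1:T. ✓
3: no successors, so Diamond Box not p fails. ✗
Satisfying worlds: {1, 2}.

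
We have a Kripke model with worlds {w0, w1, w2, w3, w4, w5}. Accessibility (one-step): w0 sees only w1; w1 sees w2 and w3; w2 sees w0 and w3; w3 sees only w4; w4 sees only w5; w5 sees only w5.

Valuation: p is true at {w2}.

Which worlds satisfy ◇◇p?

w0: successors {w1}; ◇p there: w1:T. ✓
w1: successors {w2, w3}; ◇p there: w2:F, w3:F. ✗
w2: successors {w0, w3}; ◇p there: w0:F, w3:F. ✗
w3: successors {w4}; ◇p there: w4:F. ✗
w4: successors {w5}; ◇p there: w5:F. ✗
w5: successors {w5}; ◇p there: w5:F. ✗

{w0}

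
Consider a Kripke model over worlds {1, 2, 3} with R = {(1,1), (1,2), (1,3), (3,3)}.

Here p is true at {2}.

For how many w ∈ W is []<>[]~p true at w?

2

1: successors {1, 2, 3}; <>[]~p there: 1:T, 2:F, 3:T. ✗
2: no successors, so []<>[]~p holds vacuously. ✓
3: successors {3}; <>[]~p there: 3:T. ✓
Satisfying worlds: {2, 3}.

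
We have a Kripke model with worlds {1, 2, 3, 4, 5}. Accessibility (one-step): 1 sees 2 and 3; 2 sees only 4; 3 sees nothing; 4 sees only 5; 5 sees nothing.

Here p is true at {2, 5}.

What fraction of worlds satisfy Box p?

1: successors {2, 3}; p there: 2:T, 3:F. ✗
2: successors {4}; p there: 4:F. ✗
3: no successors, so Box p holds vacuously. ✓
4: successors {5}; p there: 5:T. ✓
5: no successors, so Box p holds vacuously. ✓
That's 3 of 5 worlds, so 3/5.

3/5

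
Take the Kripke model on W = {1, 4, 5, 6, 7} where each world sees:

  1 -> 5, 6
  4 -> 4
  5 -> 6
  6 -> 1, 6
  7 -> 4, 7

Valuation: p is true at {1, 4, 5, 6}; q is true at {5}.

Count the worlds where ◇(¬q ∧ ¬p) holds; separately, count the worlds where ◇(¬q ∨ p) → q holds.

1 and 1

For ◇(¬q ∧ ¬p):
1: successors {5, 6}; ¬q ∧ ¬p there: 5:F, 6:F. ✗
4: successors {4}; ¬q ∧ ¬p there: 4:F. ✗
5: successors {6}; ¬q ∧ ¬p there: 6:F. ✗
6: successors {1, 6}; ¬q ∧ ¬p there: 1:F, 6:F. ✗
7: successors {4, 7}; ¬q ∧ ¬p there: 4:F, 7:T. ✓
— 1 world.
For ◇(¬q ∨ p) → q:
1: ◇(¬q ∨ p) is T, q is F. ✗
4: ◇(¬q ∨ p) is T, q is F. ✗
5: ◇(¬q ∨ p) is T, q is T. ✓
6: ◇(¬q ∨ p) is T, q is F. ✗
7: ◇(¬q ∨ p) is T, q is F. ✗
— 1 world.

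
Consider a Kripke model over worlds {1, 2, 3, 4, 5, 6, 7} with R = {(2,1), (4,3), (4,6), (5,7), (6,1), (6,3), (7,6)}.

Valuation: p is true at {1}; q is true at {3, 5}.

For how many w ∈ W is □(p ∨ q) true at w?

4

1: no successors, so □(p ∨ q) holds vacuously. ✓
2: successors {1}; p ∨ q there: 1:T. ✓
3: no successors, so □(p ∨ q) holds vacuously. ✓
4: successors {3, 6}; p ∨ q there: 3:T, 6:F. ✗
5: successors {7}; p ∨ q there: 7:F. ✗
6: successors {1, 3}; p ∨ q there: 1:T, 3:T. ✓
7: successors {6}; p ∨ q there: 6:F. ✗
Satisfying worlds: {1, 2, 3, 6}.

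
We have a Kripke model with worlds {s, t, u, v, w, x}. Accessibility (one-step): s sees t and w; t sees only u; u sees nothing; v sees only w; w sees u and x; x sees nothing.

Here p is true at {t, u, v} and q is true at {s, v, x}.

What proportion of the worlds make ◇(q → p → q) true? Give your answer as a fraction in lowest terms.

2/3

s: successors {t, w}; q → p → q there: t:T, w:T. ✓
t: successors {u}; q → p → q there: u:T. ✓
u: no successors, so ◇(q → p → q) fails. ✗
v: successors {w}; q → p → q there: w:T. ✓
w: successors {u, x}; q → p → q there: u:T, x:T. ✓
x: no successors, so ◇(q → p → q) fails. ✗
That's 4 of 6 worlds, so 4/6 = 2/3.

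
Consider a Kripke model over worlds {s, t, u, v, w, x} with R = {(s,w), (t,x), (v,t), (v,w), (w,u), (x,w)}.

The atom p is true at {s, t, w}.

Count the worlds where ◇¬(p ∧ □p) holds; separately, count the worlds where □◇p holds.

For ◇¬(p ∧ □p):
s: successors {w}; ¬(p ∧ □p) there: w:T. ✓
t: successors {x}; ¬(p ∧ □p) there: x:T. ✓
u: no successors, so ◇¬(p ∧ □p) fails. ✗
v: successors {t, w}; ¬(p ∧ □p) there: t:T, w:T. ✓
w: successors {u}; ¬(p ∧ □p) there: u:T. ✓
x: successors {w}; ¬(p ∧ □p) there: w:T. ✓
— 5 worlds.
For □◇p:
s: successors {w}; ◇p there: w:F. ✗
t: successors {x}; ◇p there: x:T. ✓
u: no successors, so □◇p holds vacuously. ✓
v: successors {t, w}; ◇p there: t:F, w:F. ✗
w: successors {u}; ◇p there: u:F. ✗
x: successors {w}; ◇p there: w:F. ✗
— 2 worlds.

5 and 2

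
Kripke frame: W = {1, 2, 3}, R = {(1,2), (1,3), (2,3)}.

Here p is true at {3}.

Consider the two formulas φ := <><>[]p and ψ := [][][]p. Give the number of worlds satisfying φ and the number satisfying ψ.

1 and 3

For <><>[]p:
1: successors {2, 3}; <>[]p there: 2:T, 3:F. ✓
2: successors {3}; <>[]p there: 3:F. ✗
3: no successors, so <><>[]p fails. ✗
— 1 world.
For [][][]p:
1: successors {2, 3}; [][]p there: 2:T, 3:T. ✓
2: successors {3}; [][]p there: 3:T. ✓
3: no successors, so [][][]p holds vacuously. ✓
— 3 worlds.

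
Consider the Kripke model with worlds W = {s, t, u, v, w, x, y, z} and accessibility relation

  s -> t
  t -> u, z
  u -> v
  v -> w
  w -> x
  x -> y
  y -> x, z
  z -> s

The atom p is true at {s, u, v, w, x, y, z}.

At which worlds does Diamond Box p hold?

{s, t, u, v, w, x, y}

s: successors {t}; Box p there: t:T. ✓
t: successors {u, z}; Box p there: u:T, z:T. ✓
u: successors {v}; Box p there: v:T. ✓
v: successors {w}; Box p there: w:T. ✓
w: successors {x}; Box p there: x:T. ✓
x: successors {y}; Box p there: y:T. ✓
y: successors {x, z}; Box p there: x:T, z:T. ✓
z: successors {s}; Box p there: s:F. ✗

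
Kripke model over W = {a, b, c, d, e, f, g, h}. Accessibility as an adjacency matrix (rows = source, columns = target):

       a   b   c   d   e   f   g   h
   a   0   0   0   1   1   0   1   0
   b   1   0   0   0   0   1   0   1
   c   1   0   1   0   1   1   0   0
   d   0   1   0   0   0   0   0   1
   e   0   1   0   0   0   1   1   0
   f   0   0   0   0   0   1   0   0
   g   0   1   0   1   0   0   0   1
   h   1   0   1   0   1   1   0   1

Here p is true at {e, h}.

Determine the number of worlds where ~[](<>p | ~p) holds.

a: [](<>p | ~p) is F. ✓
b: [](<>p | ~p) is T. ✗
c: [](<>p | ~p) is F. ✓
d: [](<>p | ~p) is T. ✗
e: [](<>p | ~p) is T. ✗
f: [](<>p | ~p) is T. ✗
g: [](<>p | ~p) is T. ✗
h: [](<>p | ~p) is F. ✓
Satisfying worlds: {a, c, h}.

3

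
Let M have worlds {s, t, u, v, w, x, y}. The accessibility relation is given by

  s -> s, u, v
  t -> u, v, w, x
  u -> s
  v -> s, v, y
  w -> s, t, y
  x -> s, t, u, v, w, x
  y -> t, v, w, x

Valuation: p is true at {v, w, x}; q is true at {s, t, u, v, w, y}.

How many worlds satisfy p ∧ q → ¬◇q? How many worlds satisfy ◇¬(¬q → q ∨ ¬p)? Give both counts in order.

5 and 3

For p ∧ q → ¬◇q:
s: p ∧ q is F, ¬◇q is F. ✓
t: p ∧ q is F, ¬◇q is F. ✓
u: p ∧ q is F, ¬◇q is F. ✓
v: p ∧ q is T, ¬◇q is F. ✗
w: p ∧ q is T, ¬◇q is F. ✗
x: p ∧ q is F, ¬◇q is F. ✓
y: p ∧ q is F, ¬◇q is F. ✓
— 5 worlds.
For ◇¬(¬q → q ∨ ¬p):
s: successors {s, u, v}; ¬(¬q → q ∨ ¬p) there: s:F, u:F, v:F. ✗
t: successors {u, v, w, x}; ¬(¬q → q ∨ ¬p) there: u:F, v:F, w:F, x:T. ✓
u: successors {s}; ¬(¬q → q ∨ ¬p) there: s:F. ✗
v: successors {s, v, y}; ¬(¬q → q ∨ ¬p) there: s:F, v:F, y:F. ✗
w: successors {s, t, y}; ¬(¬q → q ∨ ¬p) there: s:F, t:F, y:F. ✗
x: successors {s, t, u, v, w, x}; ¬(¬q → q ∨ ¬p) there: s:F, t:F, u:F, v:F, w:F, x:T. ✓
y: successors {t, v, w, x}; ¬(¬q → q ∨ ¬p) there: t:F, v:F, w:F, x:T. ✓
— 3 worlds.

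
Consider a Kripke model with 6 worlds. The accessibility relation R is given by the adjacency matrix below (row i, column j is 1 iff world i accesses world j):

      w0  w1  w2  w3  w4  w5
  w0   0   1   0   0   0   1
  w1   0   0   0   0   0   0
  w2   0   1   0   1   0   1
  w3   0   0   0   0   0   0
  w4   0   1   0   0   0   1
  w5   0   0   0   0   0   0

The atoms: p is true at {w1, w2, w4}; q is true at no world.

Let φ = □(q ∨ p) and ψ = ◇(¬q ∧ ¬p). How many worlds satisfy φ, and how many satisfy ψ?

For □(q ∨ p):
w0: successors {w1, w5}; q ∨ p there: w1:T, w5:F. ✗
w1: no successors, so □(q ∨ p) holds vacuously. ✓
w2: successors {w1, w3, w5}; q ∨ p there: w1:T, w3:F, w5:F. ✗
w3: no successors, so □(q ∨ p) holds vacuously. ✓
w4: successors {w1, w5}; q ∨ p there: w1:T, w5:F. ✗
w5: no successors, so □(q ∨ p) holds vacuously. ✓
— 3 worlds.
For ◇(¬q ∧ ¬p):
w0: successors {w1, w5}; ¬q ∧ ¬p there: w1:F, w5:T. ✓
w1: no successors, so ◇(¬q ∧ ¬p) fails. ✗
w2: successors {w1, w3, w5}; ¬q ∧ ¬p there: w1:F, w3:T, w5:T. ✓
w3: no successors, so ◇(¬q ∧ ¬p) fails. ✗
w4: successors {w1, w5}; ¬q ∧ ¬p there: w1:F, w5:T. ✓
w5: no successors, so ◇(¬q ∧ ¬p) fails. ✗
— 3 worlds.

3 and 3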